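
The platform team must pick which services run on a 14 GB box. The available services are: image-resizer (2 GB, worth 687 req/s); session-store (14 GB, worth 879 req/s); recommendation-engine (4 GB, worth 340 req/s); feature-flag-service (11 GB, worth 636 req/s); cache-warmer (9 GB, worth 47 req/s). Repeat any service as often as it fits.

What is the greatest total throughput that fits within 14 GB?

4809

7×image-resizer uses 14 of the 14 GB and totals 4809.
No other feasible combination exceeds 4809.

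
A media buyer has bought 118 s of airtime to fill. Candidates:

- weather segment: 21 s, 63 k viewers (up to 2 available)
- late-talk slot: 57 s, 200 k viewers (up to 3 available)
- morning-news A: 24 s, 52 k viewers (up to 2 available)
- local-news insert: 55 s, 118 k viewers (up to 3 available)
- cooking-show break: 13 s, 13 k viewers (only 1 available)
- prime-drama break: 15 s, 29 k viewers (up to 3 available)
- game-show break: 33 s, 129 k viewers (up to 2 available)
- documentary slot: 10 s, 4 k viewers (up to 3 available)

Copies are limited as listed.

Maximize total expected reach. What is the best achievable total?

Ranking by ratio (expected reach/s): game-show break 3.91, late-talk slot 3.51, weather segment 3.00.
Greedy by ratio would take 2×weather segment + 2×game-show break + documentary slot: 118 s used, total 388.
Replace 2×weather segment and 2×game-show break and documentary slot with 2×late-talk slot: the trade gains 12 net, giving 400 at 114 s.
No other feasible combination exceeds 400.

400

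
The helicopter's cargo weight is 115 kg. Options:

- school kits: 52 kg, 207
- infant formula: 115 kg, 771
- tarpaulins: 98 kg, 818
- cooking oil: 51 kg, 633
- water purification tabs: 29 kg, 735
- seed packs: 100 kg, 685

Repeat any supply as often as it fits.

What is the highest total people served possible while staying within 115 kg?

2205

Best packing: 3×water purification tabs — 87 kg, 2205 total.
No other feasible combination exceeds 2205.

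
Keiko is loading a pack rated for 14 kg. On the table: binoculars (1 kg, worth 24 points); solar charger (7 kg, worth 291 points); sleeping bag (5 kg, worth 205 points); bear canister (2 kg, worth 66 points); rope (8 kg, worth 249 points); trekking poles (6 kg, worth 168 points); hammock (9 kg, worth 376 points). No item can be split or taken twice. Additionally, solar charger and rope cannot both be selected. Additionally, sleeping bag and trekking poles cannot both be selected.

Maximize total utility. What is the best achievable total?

581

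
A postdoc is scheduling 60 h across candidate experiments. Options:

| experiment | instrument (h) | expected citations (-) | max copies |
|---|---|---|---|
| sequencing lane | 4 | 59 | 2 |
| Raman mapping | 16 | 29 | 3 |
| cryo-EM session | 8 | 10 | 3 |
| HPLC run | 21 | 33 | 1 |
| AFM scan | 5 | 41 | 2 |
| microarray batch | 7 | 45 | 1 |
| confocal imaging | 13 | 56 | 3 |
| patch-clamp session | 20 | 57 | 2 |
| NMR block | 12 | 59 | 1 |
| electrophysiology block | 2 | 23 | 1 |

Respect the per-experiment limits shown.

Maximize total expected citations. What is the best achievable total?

Taking the top-ratio experiments first gives 2×sequencing lane + cryo-EM session + 2×AFM scan + microarray batch + confocal imaging + NMR block + electrophysiology block for 393 (60 h).
Dropping cryo-EM session and AFM scan frees 13 h; slotting in confocal imaging (13 h) lifts the total to 398 at 60 h.
Every other selection either busts 60 h or exceeds an availability limit or fails to beat 398.

398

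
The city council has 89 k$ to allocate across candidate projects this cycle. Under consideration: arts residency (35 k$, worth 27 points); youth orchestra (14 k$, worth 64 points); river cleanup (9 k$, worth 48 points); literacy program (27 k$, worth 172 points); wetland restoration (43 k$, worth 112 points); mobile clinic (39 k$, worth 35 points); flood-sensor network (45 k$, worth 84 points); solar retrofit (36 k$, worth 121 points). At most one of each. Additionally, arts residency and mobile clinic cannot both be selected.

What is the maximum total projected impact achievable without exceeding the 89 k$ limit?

The ratio ordering already packs tightly: youth orchestra + river cleanup + literacy program + solar retrofit, 86 k$, 405.
An exhaustive check of the 256 subsets confirms 405.

405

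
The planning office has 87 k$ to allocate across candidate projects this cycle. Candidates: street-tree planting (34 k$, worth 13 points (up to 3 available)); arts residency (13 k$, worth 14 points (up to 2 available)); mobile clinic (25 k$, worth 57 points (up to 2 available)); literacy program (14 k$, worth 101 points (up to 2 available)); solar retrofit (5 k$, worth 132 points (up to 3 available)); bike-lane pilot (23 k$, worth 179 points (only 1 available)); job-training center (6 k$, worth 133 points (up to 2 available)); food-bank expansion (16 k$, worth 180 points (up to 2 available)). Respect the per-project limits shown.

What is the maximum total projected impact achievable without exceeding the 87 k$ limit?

Taking the top-ratio projects first gives 3×solar retrofit + bike-lane pilot + 2×job-training center + 2×food-bank expansion for 1201 (82 k$).
The 23 k$ tied up in bike-lane pilot is better spent on 2×literacy program — total rises to 1224 (87 k$).
No other feasible combination exceeds 1224.

1224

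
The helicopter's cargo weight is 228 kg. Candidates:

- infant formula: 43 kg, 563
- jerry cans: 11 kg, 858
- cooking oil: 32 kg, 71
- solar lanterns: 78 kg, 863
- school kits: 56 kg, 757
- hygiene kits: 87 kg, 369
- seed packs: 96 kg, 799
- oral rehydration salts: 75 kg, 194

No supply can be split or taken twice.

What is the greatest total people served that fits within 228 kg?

Ranking by ratio (people served/kg): jerry cans 78.00, school kits 13.52, infant formula 13.09.
Infant formula + jerry cans + cooking oil + solar lanterns + school kits uses 220 of the 228 kg and totals 3112.
The closest alternative, infant formula + jerry cans + solar lanterns + seed packs, reaches only 3083.

3112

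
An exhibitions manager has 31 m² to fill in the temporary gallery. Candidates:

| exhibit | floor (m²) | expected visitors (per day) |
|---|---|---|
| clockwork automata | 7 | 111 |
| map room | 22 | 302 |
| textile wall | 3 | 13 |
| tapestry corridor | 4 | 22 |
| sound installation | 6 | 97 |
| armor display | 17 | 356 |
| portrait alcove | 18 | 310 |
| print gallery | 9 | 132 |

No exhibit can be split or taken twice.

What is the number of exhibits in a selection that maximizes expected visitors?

3

Best achievable expected visitors is 564.
One optimal bundle: clockwork automata + sound installation + armor display (30 m²).
Every optimal selection uses 3 exhibits.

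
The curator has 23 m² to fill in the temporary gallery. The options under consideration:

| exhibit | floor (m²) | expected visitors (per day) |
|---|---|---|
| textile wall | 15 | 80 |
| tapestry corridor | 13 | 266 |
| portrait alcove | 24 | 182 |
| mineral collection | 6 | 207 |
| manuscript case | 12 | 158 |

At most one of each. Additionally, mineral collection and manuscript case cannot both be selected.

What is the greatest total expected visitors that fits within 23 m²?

473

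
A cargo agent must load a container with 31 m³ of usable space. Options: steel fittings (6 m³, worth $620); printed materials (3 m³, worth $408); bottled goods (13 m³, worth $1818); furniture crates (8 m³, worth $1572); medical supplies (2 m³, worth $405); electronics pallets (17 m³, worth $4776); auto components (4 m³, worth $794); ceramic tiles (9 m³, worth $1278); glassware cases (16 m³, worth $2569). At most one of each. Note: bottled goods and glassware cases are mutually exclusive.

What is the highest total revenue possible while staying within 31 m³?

7547

Ranking by ratio (revenue/m³): electronics pallets 280.94, medical supplies 202.50, auto components 198.50.
Taking furniture crates + medical supplies + electronics pallets + auto components: 31 m³ used, 7547 in revenue.
Runner-up printed materials + furniture crates + medical supplies + electronics pallets tops out at 7161.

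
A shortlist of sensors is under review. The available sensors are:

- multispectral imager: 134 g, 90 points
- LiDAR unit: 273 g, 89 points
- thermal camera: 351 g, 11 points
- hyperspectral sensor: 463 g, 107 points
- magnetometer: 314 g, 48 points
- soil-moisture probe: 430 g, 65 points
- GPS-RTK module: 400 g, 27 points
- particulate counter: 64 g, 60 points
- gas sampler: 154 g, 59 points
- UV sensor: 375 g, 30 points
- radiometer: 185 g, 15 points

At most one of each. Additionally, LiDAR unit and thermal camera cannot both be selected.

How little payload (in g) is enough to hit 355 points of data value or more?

1055

Look for the lowest-payload combination reaching 355.
multispectral imager + LiDAR unit + soil-moisture probe + particulate counter + gas sampler reaches 363 using 1055 g.
Any bundle with less than 1055 g falls short of 355.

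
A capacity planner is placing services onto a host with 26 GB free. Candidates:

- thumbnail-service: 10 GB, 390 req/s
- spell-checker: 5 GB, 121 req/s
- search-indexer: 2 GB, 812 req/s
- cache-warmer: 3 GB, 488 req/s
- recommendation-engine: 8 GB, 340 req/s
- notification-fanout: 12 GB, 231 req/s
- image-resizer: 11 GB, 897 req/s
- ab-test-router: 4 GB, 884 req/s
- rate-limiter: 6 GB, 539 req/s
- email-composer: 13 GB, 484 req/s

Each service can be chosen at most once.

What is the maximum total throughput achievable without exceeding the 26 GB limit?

Ranking by ratio (throughput/GB): search-indexer 406.00, ab-test-router 221.00, cache-warmer 162.67, rate-limiter 89.83.
Search-indexer + cache-warmer + image-resizer + ab-test-router + rate-limiter uses 26 of the 26 GB and totals 3620.
Next best is spell-checker + search-indexer + cache-warmer + image-resizer + ab-test-router at 3202 (25 GB) — short by 418.

3620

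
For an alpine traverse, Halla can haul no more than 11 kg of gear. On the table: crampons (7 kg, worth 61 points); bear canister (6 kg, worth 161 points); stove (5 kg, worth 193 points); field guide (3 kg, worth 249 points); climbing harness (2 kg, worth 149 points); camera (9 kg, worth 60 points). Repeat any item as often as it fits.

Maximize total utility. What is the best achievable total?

896

Ranking by ratio (utility/kg): field guide 83.00, climbing harness 74.50, stove 38.60, bear canister 26.83.
Best packing: 3×field guide + climbing harness — 11 kg, 896 total.
Every other selection either busts 11 kg or fails to beat 896.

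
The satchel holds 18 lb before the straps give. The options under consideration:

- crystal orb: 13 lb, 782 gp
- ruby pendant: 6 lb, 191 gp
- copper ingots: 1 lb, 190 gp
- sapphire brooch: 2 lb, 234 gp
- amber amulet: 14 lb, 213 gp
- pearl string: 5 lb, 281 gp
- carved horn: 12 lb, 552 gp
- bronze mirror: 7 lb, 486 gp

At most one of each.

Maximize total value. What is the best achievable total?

A density-first pass picks copper ingots + sapphire brooch + pearl string + bronze mirror — 1191 at 15 lb.
Dropping pearl string and bronze mirror frees 12 lb; slotting in crystal orb (13 lb) lifts the total to 1206 at 16 lb.
Runner-up copper ingots + sapphire brooch + pearl string + bronze mirror tops out at 1191.

1206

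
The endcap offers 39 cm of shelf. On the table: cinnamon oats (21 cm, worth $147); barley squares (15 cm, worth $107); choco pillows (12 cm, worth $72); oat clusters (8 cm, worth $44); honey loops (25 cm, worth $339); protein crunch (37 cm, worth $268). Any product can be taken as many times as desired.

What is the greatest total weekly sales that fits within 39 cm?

411

Taking choco pillows + honey loops: 37 cm used, 411 in weekly sales.
That's the maximum — no swap from here does better than 411.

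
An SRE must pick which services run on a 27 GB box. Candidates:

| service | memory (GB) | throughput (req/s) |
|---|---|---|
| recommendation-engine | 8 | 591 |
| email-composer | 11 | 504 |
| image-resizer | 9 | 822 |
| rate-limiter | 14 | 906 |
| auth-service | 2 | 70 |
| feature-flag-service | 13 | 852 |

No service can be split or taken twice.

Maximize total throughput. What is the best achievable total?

Greedy by ratio would take recommendation-engine + image-resizer + auth-service: 19 GB used, total 1483.
Dropping recommendation-engine frees 8 GB; slotting in rate-limiter (14 GB) lifts the total to 1798 at 25 GB.
The closest alternative, rate-limiter + feature-flag-service, reaches only 1758.

1798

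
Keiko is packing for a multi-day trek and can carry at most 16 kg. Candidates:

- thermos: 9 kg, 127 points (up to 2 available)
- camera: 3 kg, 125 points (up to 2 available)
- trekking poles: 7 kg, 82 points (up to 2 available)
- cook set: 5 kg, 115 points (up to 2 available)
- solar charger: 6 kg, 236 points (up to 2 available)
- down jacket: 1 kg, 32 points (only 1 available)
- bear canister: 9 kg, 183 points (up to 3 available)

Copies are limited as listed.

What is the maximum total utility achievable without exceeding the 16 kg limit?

629

Taking the top-ratio items first gives 2×camera + solar charger + down jacket for 518 (13 kg).
The 3 kg tied up in camera is better spent on solar charger — total rises to 629 (16 kg).
Nothing else within 16 kg beats 629.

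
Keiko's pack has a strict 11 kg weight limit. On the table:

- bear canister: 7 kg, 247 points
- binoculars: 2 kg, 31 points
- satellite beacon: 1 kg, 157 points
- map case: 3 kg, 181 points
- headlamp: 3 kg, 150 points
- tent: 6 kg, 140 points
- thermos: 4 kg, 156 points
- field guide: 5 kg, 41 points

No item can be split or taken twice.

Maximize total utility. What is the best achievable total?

644

Taking satellite beacon + map case + headlamp + thermos: 11 kg used, 644 in utility.
An exhaustive check of the 256 subsets confirms 644.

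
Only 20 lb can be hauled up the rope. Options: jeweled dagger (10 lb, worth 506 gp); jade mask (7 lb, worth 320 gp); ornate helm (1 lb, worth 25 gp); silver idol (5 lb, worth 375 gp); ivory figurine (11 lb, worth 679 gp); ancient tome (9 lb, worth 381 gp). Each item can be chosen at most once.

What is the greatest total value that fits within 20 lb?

1079

Taking ornate helm + silver idol + ivory figurine: 17 lb used, 1079 in value.
That's the maximum — no swap from here does better than 1079.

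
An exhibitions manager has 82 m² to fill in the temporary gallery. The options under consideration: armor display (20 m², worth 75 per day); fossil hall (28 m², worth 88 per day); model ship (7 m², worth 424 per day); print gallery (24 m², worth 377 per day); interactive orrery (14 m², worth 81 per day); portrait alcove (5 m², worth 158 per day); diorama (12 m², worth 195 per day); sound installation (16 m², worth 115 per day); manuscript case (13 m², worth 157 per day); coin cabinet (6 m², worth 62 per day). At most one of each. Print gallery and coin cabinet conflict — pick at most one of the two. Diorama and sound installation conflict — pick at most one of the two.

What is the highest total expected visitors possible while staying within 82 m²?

1392

Model ship + print gallery + interactive orrery + portrait alcove + diorama + manuscript case uses 75 of the 82 m² and totals 1392.
Every other selection either busts 82 m² or breaks a pairing rule or fails to beat 1392.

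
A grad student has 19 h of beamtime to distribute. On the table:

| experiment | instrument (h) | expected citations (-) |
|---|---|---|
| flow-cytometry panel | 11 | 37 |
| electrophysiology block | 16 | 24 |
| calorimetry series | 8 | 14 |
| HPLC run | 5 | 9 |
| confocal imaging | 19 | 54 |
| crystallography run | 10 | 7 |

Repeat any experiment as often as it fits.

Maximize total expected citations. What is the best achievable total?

Taking the top-ratio experiments first gives flow-cytometry panel + HPLC run for 46 (16 h).
Dropping flow-cytometry panel and HPLC run frees 16 h; slotting in confocal imaging (19 h) lifts the total to 54 at 19 h.
Nothing else within 19 h beats 54.

54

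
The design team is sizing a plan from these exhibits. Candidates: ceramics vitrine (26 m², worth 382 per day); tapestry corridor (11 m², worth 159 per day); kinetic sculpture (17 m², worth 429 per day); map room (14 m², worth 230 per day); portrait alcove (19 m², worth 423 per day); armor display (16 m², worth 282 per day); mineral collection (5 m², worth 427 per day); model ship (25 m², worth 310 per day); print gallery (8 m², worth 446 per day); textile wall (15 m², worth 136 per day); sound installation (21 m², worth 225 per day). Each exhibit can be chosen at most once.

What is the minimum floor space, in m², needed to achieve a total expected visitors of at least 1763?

Need the lightest bundle worth ≥ 1763.
tapestry corridor + kinetic sculpture + portrait alcove + mineral collection + print gallery: 1884 expected visitors at 60 m².
Any bundle with less than 60 m² falls short of 1763.

60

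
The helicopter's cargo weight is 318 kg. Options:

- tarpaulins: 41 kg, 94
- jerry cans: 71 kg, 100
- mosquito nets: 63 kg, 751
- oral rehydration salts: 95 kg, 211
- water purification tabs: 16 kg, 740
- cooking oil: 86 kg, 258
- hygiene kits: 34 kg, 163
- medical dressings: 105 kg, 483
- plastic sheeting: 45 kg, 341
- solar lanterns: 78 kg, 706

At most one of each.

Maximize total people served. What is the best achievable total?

3021

Filling by ratio: tarpaulins + mosquito nets + water purification tabs + hygiene kits + plastic sheeting + solar lanterns for 2795, with 41 kg left unused.
The 75 kg tied up in tarpaulins and hygiene kits is better spent on medical dressings — total rises to 3021 (307 kg).
No other feasible combination exceeds 3021.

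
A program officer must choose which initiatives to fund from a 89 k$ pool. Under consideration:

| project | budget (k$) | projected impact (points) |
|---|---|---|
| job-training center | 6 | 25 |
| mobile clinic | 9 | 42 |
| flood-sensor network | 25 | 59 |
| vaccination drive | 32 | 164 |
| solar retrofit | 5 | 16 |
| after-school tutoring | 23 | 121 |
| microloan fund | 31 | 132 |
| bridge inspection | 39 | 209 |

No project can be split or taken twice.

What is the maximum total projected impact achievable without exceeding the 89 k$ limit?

440

By projected impact per k$: bridge inspection 5.36, after-school tutoring 5.26, vaccination drive 5.12, mobile clinic 4.67 lead.
Greedy by ratio would take job-training center + mobile clinic + solar retrofit + after-school tutoring + bridge inspection: 82 k$ used, total 413.
Replace solar retrofit and after-school tutoring with vaccination drive: the trade gains 27 net, giving 440 at 86 k$.
The closest alternative, mobile clinic + vaccination drive + solar retrofit + bridge inspection, reaches only 431.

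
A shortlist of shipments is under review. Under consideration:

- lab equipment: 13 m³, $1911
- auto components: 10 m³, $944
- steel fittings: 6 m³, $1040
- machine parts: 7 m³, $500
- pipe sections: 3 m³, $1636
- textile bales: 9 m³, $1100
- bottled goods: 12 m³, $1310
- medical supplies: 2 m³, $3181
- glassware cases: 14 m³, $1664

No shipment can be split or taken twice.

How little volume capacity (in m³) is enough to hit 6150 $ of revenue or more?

18

Minimise m³ subject to total revenue ≥ 6150.
lab equipment + pipe sections + medical supplies: 6728 revenue at 18 m³.
Below 18 m³ the best achievable stays under 6150.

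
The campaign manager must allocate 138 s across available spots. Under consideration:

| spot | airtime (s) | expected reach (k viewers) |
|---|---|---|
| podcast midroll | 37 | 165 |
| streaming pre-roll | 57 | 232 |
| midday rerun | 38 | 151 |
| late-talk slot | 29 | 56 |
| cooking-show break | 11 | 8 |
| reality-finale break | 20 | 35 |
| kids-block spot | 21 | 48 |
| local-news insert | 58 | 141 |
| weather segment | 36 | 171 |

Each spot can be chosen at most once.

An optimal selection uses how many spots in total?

3

Best achievable expected reach is 568.
For example podcast midroll + streaming pre-roll + weather segment achieves it, using 130 s.
Every optimal selection uses 3 spots.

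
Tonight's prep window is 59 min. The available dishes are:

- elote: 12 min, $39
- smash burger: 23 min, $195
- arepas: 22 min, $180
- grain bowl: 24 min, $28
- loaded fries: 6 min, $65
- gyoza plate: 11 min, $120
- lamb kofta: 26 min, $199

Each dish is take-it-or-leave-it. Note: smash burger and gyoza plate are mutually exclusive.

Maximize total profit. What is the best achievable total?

499

Density check — gyoza plate 10.91, loaded fries 10.83, smash burger 8.48 are the best per min.
Arepas + gyoza plate + lamb kofta uses 59 of the 59 min and totals 499.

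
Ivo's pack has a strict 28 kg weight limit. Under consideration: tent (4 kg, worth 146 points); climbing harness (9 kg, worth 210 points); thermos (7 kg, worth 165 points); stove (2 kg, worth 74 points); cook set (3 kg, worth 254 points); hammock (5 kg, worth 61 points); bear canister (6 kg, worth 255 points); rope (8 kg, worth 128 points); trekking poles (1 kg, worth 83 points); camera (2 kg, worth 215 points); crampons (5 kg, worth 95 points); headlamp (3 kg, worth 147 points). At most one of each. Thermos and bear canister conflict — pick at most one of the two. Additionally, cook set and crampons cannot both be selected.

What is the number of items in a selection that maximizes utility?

Optimal total is 1310.
tent + climbing harness + cook set + bear canister + trekking poles + camera + headlamp hits 1310 at 28 kg.
Every optimal selection uses 7 items.

7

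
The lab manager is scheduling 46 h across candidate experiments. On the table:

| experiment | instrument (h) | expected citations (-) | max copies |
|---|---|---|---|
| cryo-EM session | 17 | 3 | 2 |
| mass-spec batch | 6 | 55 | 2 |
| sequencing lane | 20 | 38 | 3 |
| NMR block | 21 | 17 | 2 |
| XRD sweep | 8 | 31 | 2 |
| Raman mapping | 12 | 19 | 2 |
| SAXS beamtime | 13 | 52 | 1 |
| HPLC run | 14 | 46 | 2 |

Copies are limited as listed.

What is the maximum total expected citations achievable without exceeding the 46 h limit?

224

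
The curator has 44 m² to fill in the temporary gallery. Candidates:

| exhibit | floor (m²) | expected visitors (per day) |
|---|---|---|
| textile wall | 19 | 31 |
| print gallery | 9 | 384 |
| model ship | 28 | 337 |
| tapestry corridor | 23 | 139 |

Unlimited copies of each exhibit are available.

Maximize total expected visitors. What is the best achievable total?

1536

By expected visitors per m²: print gallery 42.67, model ship 12.04, tapestry corridor 6.04 lead.
Taking 4×print gallery: 36 m² used, 1536 in expected visitors.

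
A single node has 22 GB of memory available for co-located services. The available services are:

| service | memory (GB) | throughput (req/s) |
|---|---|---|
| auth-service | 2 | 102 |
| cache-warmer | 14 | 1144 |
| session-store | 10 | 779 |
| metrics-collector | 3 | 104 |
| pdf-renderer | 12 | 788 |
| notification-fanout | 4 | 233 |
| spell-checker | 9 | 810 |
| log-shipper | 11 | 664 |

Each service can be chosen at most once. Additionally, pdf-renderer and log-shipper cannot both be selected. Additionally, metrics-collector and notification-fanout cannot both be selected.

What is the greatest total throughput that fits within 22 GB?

1693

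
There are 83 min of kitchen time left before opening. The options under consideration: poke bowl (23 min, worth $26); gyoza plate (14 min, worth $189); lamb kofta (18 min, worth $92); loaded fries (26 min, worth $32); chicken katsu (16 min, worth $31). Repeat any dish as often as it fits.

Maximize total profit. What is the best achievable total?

945

By profit per min: gyoza plate 13.50, lamb kofta 5.11, chicken katsu 1.94 lead.
The ratio ordering already packs tightly: 5×gyoza plate, 70 min, 945.
No other feasible combination exceeds 945.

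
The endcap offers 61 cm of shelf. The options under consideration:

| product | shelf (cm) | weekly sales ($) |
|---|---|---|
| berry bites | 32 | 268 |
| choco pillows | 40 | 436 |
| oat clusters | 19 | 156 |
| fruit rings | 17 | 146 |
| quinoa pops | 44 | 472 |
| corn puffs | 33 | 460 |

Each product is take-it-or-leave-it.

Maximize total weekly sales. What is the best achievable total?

Taking the top-ratio products first gives fruit rings + corn puffs for 606 (50 cm).
Replace corn puffs with quinoa pops: the trade gains 12 net, giving 618 at 61 cm.

618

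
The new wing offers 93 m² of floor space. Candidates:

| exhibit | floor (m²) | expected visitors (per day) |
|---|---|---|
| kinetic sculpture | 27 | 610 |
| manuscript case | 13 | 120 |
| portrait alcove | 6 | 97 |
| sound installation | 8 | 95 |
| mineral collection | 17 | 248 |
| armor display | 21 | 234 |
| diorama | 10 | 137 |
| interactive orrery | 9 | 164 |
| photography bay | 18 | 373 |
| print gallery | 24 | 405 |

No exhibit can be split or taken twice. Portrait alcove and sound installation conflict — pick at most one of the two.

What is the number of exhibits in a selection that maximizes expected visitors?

Best achievable expected visitors is 1733.
One optimal bundle: kinetic sculpture + portrait alcove + mineral collection + photography bay + print gallery (92 m²).
Any selection reaching 1733 contains exactly 5 exhibits.

5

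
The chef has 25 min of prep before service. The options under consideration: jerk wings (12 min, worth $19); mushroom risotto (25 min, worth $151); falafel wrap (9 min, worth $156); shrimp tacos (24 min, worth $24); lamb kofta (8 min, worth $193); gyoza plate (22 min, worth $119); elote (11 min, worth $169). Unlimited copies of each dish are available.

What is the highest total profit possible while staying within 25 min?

Density check — lamb kofta 24.12, falafel wrap 17.33, elote 15.36 are the best per min.
The ratio ordering already packs tightly: 3×lamb kofta, 24 min, 579.

579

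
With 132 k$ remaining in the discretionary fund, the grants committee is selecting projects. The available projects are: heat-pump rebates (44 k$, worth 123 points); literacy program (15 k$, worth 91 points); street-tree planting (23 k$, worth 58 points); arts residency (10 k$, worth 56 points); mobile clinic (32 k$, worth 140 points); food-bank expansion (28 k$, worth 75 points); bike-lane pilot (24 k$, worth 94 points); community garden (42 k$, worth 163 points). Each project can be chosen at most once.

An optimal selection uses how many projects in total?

Best achievable projected impact is 544.
literacy program + arts residency + mobile clinic + bike-lane pilot + community garden hits 544 at 123 k$.
Any selection reaching 544 contains exactly 5 projects.

5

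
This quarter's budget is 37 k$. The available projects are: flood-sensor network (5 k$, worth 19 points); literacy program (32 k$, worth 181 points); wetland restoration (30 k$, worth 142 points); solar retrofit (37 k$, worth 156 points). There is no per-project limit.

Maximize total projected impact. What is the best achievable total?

Density check — literacy program 5.66, wetland restoration 4.73, solar retrofit 4.22 are the best per k$.
Taking flood-sensor network + literacy program: 37 k$ used, 200 in projected impact.

200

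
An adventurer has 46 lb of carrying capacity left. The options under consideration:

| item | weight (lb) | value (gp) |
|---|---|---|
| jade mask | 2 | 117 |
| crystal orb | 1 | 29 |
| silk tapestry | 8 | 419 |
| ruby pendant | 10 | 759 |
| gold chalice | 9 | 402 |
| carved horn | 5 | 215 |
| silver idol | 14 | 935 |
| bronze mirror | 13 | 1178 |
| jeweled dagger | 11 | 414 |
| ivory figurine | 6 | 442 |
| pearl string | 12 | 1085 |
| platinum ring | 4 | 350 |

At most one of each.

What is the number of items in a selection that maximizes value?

Best achievable value is 3843.
For example crystal orb + ruby pendant + bronze mirror + ivory figurine + pearl string + platinum ring achieves it, using 46 lb.
Any selection reaching 3843 contains exactly 6 items.

6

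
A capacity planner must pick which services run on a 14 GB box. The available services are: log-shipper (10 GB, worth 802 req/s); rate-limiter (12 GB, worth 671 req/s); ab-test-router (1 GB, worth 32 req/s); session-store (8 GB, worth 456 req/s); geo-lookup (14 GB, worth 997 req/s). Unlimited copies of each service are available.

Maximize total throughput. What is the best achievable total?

Density check — log-shipper 80.20, geo-lookup 71.21, session-store 57.00 are the best per GB.
Greedy by ratio would take log-shipper + 4×ab-test-router: 14 GB used, total 930.
Dropping log-shipper and 4×ab-test-router frees 14 GB; slotting in geo-lookup (14 GB) lifts the total to 997 at 14 GB.
No other feasible combination exceeds 997.

997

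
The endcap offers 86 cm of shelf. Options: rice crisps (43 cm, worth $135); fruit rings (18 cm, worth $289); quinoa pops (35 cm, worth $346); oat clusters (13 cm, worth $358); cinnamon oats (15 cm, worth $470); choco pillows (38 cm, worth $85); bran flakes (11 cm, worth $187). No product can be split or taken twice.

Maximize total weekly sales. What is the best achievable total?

1463

By weekly sales per cm: cinnamon oats 31.33, oat clusters 27.54, bran flakes 17.00, fruit rings 16.06 lead.
The ratio heuristic lands on fruit rings + oat clusters + cinnamon oats + bran flakes (1304) but leaves 29 cm idle.
Dropping bran flakes frees 11 cm; slotting in quinoa pops (35 cm) lifts the total to 1463 at 81 cm.
Every other selection either busts 86 cm or fails to beat 1463.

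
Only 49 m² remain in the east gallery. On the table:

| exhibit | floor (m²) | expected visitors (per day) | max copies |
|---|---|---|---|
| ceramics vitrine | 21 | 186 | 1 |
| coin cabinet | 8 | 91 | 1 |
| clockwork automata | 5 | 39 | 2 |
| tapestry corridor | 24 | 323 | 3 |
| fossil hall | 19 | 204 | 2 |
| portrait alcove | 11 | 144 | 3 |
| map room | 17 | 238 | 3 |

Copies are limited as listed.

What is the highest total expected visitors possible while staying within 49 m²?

652

By expected visitors per m²: map room 14.00, tapestry corridor 13.46, portrait alcove 13.09, coin cabinet 11.38 lead.
A density-first pass picks portrait alcove + 2×map room — 620 at 45 m².
Dropping portrait alcove and map room frees 28 m²; slotting in coin cabinet + tapestry corridor (32 m²) lifts the total to 652 at 49 m².
No other feasible combination exceeds 652.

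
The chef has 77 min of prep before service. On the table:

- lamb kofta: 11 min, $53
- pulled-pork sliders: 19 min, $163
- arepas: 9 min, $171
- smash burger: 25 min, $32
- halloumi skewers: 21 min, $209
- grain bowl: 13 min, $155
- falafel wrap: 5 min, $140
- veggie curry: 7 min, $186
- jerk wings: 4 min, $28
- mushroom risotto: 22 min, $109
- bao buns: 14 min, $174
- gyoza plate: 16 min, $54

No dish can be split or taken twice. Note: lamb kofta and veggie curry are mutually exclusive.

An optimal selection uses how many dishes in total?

7

The maximum profit within 77 min is 1063.
One optimal bundle: arepas + halloumi skewers + grain bowl + falafel wrap + veggie curry + jerk wings + bao buns (73 min).
Any selection reaching 1063 contains exactly 7 dishes.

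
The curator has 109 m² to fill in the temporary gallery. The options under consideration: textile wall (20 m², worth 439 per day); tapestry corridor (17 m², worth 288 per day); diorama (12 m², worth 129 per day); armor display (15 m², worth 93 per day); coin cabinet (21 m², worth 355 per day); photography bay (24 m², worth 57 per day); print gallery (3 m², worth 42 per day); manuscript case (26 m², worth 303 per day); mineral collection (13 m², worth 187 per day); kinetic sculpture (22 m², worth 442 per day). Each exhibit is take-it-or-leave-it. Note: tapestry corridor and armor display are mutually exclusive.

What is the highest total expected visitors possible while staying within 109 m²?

1882

Ranking by ratio (expected visitors/m²): textile wall 21.95, kinetic sculpture 20.09, tapestry corridor 16.94.
Best packing: textile wall + tapestry corridor + diorama + coin cabinet + print gallery + mineral collection + kinetic sculpture — 108 m², 1882 total.
The closest alternative, textile wall + tapestry corridor + coin cabinet + print gallery + manuscript case + kinetic sculpture, reaches only 1869.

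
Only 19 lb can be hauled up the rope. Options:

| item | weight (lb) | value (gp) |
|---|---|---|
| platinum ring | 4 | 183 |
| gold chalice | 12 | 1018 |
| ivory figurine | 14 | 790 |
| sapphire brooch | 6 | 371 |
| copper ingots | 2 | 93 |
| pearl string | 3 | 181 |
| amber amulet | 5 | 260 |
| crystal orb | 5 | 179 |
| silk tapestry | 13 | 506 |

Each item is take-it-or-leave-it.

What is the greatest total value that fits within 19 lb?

The ratio ordering already packs tightly: gold chalice + sapphire brooch, 18 lb, 1389.
That's the maximum — no swap from here does better than 1389.

1389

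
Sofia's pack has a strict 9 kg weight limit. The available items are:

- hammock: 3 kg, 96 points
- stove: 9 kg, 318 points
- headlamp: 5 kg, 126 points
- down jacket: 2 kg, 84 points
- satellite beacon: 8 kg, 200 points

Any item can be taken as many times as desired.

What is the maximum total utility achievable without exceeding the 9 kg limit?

348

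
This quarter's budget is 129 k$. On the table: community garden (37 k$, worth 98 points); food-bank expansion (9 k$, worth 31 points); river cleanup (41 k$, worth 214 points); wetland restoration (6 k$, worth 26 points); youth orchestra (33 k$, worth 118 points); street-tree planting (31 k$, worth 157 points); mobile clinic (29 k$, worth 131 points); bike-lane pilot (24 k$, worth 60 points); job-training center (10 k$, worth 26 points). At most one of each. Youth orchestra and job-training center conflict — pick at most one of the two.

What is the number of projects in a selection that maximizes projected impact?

6

The maximum projected impact within 129 k$ is 585.
One optimal bundle: food-bank expansion + river cleanup + wetland restoration + street-tree planting + mobile clinic + job-training center (126 k$).
Every optimal selection uses 6 projects.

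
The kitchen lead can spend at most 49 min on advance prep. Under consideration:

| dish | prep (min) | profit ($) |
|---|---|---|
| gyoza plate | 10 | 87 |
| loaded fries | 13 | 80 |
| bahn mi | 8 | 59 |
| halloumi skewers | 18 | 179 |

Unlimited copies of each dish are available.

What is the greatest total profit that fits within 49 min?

445

The ratio ordering already packs tightly: gyoza plate + 2×halloumi skewers, 46 min, 445.
No other feasible combination exceeds 445.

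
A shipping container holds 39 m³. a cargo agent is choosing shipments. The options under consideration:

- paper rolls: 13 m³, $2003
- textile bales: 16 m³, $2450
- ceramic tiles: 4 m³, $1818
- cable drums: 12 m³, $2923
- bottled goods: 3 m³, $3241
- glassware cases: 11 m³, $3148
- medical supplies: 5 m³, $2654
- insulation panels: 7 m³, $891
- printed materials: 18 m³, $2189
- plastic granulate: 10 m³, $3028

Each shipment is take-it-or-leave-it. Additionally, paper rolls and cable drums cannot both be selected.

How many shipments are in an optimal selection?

5

The maximum revenue within 39 m³ is 13889.
One optimal bundle: ceramic tiles + bottled goods + glassware cases + medical supplies + plastic granulate (33 m³).
All optima have 5 shipments.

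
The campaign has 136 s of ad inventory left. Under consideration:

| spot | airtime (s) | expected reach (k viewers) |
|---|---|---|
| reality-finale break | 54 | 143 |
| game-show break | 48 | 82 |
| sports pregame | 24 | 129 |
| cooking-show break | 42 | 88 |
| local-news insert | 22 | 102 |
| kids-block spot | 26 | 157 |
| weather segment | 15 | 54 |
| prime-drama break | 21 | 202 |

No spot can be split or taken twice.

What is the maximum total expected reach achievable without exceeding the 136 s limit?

678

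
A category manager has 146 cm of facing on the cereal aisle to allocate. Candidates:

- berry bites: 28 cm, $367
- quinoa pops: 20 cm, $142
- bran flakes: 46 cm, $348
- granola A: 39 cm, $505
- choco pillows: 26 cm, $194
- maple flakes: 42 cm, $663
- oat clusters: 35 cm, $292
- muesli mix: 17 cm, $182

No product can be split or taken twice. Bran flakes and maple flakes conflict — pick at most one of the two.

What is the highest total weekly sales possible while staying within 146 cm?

The ratio ordering already packs tightly: berry bites + quinoa pops + granola A + maple flakes + muesli mix, 146 cm, 1859.
Nothing else feasible within 146 cm beats 1859.

1859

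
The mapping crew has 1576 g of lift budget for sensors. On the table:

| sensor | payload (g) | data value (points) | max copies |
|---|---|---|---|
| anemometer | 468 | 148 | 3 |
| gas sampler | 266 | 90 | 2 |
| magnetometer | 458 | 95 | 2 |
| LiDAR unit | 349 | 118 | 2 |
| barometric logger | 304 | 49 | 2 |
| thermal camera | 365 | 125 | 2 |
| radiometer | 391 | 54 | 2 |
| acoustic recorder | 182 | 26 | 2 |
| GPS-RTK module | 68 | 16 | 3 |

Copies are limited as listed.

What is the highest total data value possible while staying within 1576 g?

518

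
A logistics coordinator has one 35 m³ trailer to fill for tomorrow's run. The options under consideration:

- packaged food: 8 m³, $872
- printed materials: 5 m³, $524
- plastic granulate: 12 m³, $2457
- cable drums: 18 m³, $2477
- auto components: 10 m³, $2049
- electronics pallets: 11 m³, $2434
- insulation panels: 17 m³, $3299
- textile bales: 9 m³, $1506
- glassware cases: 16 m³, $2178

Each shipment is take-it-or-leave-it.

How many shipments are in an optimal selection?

3

The maximum revenue within 35 m³ is 6940.
One optimal bundle: plastic granulate + auto components + electronics pallets (33 m³).
Any selection reaching 6940 contains exactly 3 shipments.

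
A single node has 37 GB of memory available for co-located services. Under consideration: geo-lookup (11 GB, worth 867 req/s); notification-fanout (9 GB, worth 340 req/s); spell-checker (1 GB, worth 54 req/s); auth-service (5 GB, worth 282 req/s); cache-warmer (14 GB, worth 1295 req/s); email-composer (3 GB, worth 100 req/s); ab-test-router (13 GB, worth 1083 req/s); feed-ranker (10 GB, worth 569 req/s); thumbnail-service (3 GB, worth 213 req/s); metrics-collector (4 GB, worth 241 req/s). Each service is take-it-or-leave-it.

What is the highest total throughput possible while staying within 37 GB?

Filling by ratio: spell-checker + cache-warmer + ab-test-router + thumbnail-service + metrics-collector for 2886, with 2 GB left unused.
Dropping thumbnail-service frees 3 GB; slotting in auth-service (5 GB) lifts the total to 2955 at 37 GB.

2955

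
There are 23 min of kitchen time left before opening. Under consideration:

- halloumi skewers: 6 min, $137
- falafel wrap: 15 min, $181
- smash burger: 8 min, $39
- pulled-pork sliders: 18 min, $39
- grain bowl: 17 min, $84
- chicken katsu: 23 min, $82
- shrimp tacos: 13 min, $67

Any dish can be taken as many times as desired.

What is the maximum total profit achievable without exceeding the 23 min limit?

3×halloumi skewers uses 18 of the 23 min and totals 411.
Nothing else within 23 min beats 411.

411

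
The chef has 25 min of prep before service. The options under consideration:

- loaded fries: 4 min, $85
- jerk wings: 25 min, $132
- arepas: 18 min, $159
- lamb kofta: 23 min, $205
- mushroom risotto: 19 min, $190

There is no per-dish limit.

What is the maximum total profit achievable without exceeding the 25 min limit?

By profit per min: loaded fries 21.25, mushroom risotto 10.00, lamb kofta 8.91 lead.
6×loaded fries uses 24 of the 25 min and totals 510.
That's the maximum — no swap from here does better than 510.

510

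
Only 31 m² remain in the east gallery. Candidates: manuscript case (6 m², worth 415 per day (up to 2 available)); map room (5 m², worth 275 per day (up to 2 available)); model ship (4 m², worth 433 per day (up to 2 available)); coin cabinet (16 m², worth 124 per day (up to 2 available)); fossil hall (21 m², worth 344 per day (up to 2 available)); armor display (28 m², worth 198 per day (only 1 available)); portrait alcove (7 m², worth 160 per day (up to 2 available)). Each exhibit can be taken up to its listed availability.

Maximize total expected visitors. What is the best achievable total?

2246

The ratio ordering already packs tightly: 2×manuscript case + 2×map room + 2×model ship, 30 m², 2246.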